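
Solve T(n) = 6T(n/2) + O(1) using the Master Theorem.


a=6, b=2, c=0. log_2(6)=2.585 > c=0. Case 1: O(n^log_b(a)) = O(n^2.585)
Complexity: O(n^2.585)


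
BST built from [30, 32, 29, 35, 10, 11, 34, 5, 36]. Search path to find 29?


BST root = 30
Search for 29: compare at each node
Path: [30, 29]


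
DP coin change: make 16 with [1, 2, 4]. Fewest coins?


dp[0]=0; dp[i]=1+min(dp[i-c] for c in coins)
...dp[11]=4, dp[12]=3, dp[13]=4, dp[14]=4, dp[15]=5, dp[16]=4
Minimum coins for 16 = 4


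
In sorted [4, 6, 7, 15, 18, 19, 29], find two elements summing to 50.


Two pointers: lo=0, hi=6
No pair sums to 50


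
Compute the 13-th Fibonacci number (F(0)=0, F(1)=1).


F(n)=F(n-1)+F(n-2)
...F(11)=89, F(12)=144, F(13)=233


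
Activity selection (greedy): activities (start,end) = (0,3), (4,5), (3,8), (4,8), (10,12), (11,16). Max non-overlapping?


Greedy: pick earliest-ending, then skip overlaps.
Selected (3 activities): [(0, 3), (4, 5), (10, 12)]


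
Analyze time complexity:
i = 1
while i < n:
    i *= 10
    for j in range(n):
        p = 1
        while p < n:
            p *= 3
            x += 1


Per nesting level: O(log n) * O(n) * O(log n) = O(n (log n)^2)
Complexity: O(n (log n)^2)


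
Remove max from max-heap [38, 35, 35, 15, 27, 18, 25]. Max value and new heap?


Max = 38
Replace root with last, heapify down
Resulting heap: [35, 27, 35, 15, 25, 18]


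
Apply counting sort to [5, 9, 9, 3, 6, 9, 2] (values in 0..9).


Count array: [0, 0, 1, 1, 0, 1, 1, 0, 0, 3]
Reconstruct: [2, 3, 5, 6, 9, 9, 9]


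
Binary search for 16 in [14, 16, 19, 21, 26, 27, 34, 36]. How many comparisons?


Search for 16:
[0,7] mid=3 arr[3]=21
[0,2] mid=1 arr[1]=16
Total: 2 comparisons


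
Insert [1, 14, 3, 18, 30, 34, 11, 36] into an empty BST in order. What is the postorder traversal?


Root = 1; build tree by BST insertion.
Postorder traversal: [11, 3, 36, 34, 30, 18, 14, 1]


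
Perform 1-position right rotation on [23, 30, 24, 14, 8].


Right rotate by 1: [8, 23, 30, 24, 14]


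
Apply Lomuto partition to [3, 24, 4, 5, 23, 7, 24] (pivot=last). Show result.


Elements <= 24 go left of pivot.
Result: [3, 24, 4, 5, 23, 7, 24], pivot at index 6


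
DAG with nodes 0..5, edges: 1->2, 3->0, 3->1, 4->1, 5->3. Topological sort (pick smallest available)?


Kahn's algorithm, process smallest node first
Order: [4, 5, 3, 0, 1, 2]


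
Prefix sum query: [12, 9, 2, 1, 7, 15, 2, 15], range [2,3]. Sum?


Prefix sums: [0, 12, 21, 23, 24, 31, 46, 48, 63]
Sum[2..3] = prefix[4] - prefix[2] = 24 - 21 = 3


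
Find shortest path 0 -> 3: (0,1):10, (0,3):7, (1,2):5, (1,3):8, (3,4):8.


Dijkstra from 0:
Distances: {0: 0, 1: 10, 2: 15, 3: 7, 4: 15}
Shortest distance to 3 = 7, path = [0, 3]


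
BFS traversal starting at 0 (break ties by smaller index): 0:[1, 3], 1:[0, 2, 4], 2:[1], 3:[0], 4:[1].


BFS queue: start with [0]
Visit order: [0, 1, 3, 2, 4]


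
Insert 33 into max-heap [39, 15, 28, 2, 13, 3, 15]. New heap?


Append 33: [39, 15, 28, 2, 13, 3, 15, 33]
Bubble up: swap idx 7(33) with idx 3(2); swap idx 3(33) with idx 1(15)
Result: [39, 33, 28, 15, 13, 3, 15, 2]


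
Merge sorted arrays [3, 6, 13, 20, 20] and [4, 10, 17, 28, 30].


Compare heads, take smaller each step.
Merged: [3, 4, 6, 10, 13, 17, 20, 20, 28, 30]


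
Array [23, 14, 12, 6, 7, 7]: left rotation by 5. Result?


Left rotate by 5: [7, 23, 14, 12, 6, 7]


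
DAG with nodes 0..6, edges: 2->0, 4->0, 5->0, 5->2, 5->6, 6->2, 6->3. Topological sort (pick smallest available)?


Kahn's algorithm, process smallest node first
Order: [1, 4, 5, 6, 2, 0, 3]


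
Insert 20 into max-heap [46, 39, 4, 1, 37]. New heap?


Append 20: [46, 39, 4, 1, 37, 20]
Bubble up: swap idx 5(20) with idx 2(4)
Result: [46, 39, 20, 1, 37, 4]


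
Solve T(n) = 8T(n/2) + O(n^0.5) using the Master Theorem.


a=8, b=2, c=0.5. log_2(8)=3 > c=0.5. Case 1: O(n^log_b(a)) = O(n^3)
Complexity: O(n^3)


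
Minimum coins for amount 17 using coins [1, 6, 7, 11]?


dp[0]=0; dp[i]=1+min(dp[i-c] for c in coins)
...dp[12]=2, dp[13]=2, dp[14]=2, dp[15]=3, dp[16]=4, dp[17]=2
Minimum coins for 17 = 2


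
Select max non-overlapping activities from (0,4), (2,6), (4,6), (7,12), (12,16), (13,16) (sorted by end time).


Greedy: pick earliest-ending, then skip overlaps.
Selected (4 activities): [(0, 4), (4, 6), (7, 12), (12, 16)]


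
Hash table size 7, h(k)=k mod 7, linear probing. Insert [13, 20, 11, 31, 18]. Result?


Insertions: 13->slot 6; 20->slot 0; 11->slot 4; 31->slot 3; 18->slot 5
Table: [20, None, None, 31, 11, 18, 13]


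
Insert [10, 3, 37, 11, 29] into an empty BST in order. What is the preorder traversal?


Root = 10; build tree by BST insertion.
Preorder traversal: [10, 3, 37, 11, 29]


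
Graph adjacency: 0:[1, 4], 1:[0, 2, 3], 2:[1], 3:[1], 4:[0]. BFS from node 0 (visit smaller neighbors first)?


BFS queue: start with [0]
Visit order: [0, 1, 4, 2, 3]


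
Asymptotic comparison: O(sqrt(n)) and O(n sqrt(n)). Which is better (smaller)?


sublinear grows slower than n^1.5
O(sqrt(n)) is asymptotically smaller; O(n sqrt(n)) grows faster


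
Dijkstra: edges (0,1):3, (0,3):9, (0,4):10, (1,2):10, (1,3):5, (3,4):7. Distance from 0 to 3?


Dijkstra from 0:
Distances: {0: 0, 1: 3, 2: 13, 3: 8, 4: 10}
Shortest distance to 3 = 8, path = [0, 1, 3]


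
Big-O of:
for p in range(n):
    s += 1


Per nesting level: O(n) = O(n)
Complexity: O(n)


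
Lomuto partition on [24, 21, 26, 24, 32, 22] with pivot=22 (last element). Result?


Elements <= 22 go left of pivot.
Result: [21, 22, 26, 24, 32, 24], pivot at index 1


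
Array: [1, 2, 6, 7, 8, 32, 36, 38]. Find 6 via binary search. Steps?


Search for 6:
[0,7] mid=3 arr[3]=7
[0,2] mid=1 arr[1]=2
[2,2] mid=2 arr[2]=6
Total: 3 comparisons


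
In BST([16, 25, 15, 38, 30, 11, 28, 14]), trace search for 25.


BST root = 16
Search for 25: compare at each node
Path: [16, 25]


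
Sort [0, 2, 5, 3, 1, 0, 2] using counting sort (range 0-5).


Count array: [2, 1, 2, 1, 0, 1]
Reconstruct: [0, 0, 1, 2, 2, 3, 5]


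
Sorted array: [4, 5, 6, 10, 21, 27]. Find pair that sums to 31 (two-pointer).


Two pointers: lo=0, hi=5
Found pair: (4, 27) summing to 31


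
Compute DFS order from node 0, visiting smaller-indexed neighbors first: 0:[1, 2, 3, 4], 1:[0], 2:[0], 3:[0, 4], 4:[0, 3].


DFS stack-based: start with [0]
Visit order: [0, 1, 2, 3, 4]


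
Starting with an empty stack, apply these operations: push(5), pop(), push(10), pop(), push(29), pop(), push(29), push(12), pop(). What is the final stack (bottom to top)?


push(5) -> [5]
pop() returns 5 -> []
push(10) -> [10]
pop() returns 10 -> []
push(29) -> [29]
pop() returns 29 -> []
push(29) -> [29]
push(12) -> [29, 12]
pop() returns 12 -> [29]
Final stack (bottom to top): [29]


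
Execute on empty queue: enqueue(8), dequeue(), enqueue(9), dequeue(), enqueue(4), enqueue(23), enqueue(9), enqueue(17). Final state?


enqueue(8) -> [8]
dequeue() returns 8 -> []
enqueue(9) -> [9]
dequeue() returns 9 -> []
enqueue(4) -> [4]
enqueue(23) -> [4, 23]
enqueue(9) -> [4, 23, 9]
enqueue(17) -> [4, 23, 9, 17]
Final queue (front to back): [4, 23, 9, 17]


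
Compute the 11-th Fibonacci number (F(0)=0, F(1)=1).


F(n)=F(n-1)+F(n-2)
...F(9)=34, F(10)=55, F(11)=89


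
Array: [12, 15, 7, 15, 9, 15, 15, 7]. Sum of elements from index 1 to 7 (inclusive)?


Prefix sums: [0, 12, 27, 34, 49, 58, 73, 88, 95]
Sum[1..7] = prefix[8] - prefix[1] = 95 - 12 = 83


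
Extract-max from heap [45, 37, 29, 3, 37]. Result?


Max = 45
Replace root with last, heapify down
Resulting heap: [37, 37, 29, 3]


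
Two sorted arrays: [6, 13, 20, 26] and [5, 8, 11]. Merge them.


Compare heads, take smaller each step.
Merged: [5, 6, 8, 11, 13, 20, 26]


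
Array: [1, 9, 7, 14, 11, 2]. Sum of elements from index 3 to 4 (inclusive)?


Prefix sums: [0, 1, 10, 17, 31, 42, 44]
Sum[3..4] = prefix[5] - prefix[3] = 42 - 17 = 25


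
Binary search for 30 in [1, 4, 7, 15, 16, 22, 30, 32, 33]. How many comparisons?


Search for 30:
[0,8] mid=4 arr[4]=16
[5,8] mid=6 arr[6]=30
Total: 2 comparisons


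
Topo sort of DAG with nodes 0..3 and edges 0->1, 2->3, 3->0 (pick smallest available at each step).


Kahn's algorithm, process smallest node first
Order: [2, 3, 0, 1]


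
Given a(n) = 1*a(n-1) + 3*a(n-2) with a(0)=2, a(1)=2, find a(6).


Build bottom-up:
...a(4)=38, a(5)=80, a(6)=1*80+3*38=194


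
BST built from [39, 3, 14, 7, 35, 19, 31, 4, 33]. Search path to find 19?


BST root = 39
Search for 19: compare at each node
Path: [39, 3, 14, 35, 19]


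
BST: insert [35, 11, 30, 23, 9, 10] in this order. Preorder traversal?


Root = 35; build tree by BST insertion.
Preorder traversal: [35, 11, 9, 10, 30, 23]


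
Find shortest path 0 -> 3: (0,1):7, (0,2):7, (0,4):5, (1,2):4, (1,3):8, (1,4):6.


Dijkstra from 0:
Distances: {0: 0, 1: 7, 2: 7, 3: 15, 4: 5}
Shortest distance to 3 = 15, path = [0, 1, 3]


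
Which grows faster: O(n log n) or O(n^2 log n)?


linearithmic grows slower than n^2 log n
O(n log n) is asymptotically smaller; O(n^2 log n) grows faster


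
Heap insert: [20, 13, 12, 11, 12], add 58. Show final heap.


Append 58: [20, 13, 12, 11, 12, 58]
Bubble up: swap idx 5(58) with idx 2(12); swap idx 2(58) with idx 0(20)
Result: [58, 13, 20, 11, 12, 12]


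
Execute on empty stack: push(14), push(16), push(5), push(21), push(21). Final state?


push(14) -> [14]
push(16) -> [14, 16]
push(5) -> [14, 16, 5]
push(21) -> [14, 16, 5, 21]
push(21) -> [14, 16, 5, 21, 21]
Final stack (bottom to top): [14, 16, 5, 21, 21]


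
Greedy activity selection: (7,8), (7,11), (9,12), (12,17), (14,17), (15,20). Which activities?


Greedy: pick earliest-ending, then skip overlaps.
Selected (3 activities): [(7, 8), (9, 12), (12, 17)]


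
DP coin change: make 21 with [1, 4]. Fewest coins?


dp[0]=0; dp[i]=1+min(dp[i-c] for c in coins)
...dp[16]=4, dp[17]=5, dp[18]=6, dp[19]=7, dp[20]=5, dp[21]=6
Minimum coins for 21 = 6


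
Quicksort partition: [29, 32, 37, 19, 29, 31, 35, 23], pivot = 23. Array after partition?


Elements <= 23 go left of pivot.
Result: [19, 23, 37, 29, 29, 31, 35, 32], pivot at index 1


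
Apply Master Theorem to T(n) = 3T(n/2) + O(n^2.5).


a=3, b=2, c=2.5. log_2(3)=1.585 < c=2.5. Case 3: O(n^c) = O(n^2.500)
Complexity: O(n^2.500)


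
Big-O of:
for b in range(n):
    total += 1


Per nesting level: O(n) = O(n)
Complexity: O(n)


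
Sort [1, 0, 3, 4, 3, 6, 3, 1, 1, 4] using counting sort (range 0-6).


Count array: [1, 3, 0, 3, 2, 0, 1]
Reconstruct: [0, 1, 1, 1, 3, 3, 3, 4, 4, 6]


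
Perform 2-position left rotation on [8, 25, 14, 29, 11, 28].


Left rotate by 2: [14, 29, 11, 28, 8, 25]


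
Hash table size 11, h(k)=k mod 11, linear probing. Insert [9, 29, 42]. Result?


Insertions: 9->slot 9; 29->slot 7; 42->slot 10
Table: [None, None, None, None, None, None, None, 29, None, 9, 42]


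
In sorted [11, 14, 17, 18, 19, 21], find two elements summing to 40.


Two pointers: lo=0, hi=5
Found pair: (19, 21) summing to 40


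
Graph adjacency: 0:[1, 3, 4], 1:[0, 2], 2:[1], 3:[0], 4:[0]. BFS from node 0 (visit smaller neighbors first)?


BFS queue: start with [0]
Visit order: [0, 1, 3, 4, 2]


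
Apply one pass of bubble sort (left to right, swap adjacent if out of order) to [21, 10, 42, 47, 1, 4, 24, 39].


After one pass: [10, 21, 42, 1, 4, 24, 39, 47]


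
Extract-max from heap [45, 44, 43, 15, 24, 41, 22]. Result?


Max = 45
Replace root with last, heapify down
Resulting heap: [44, 24, 43, 15, 22, 41]


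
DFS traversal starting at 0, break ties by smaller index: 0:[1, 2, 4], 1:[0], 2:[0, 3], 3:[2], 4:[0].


DFS stack-based: start with [0]
Visit order: [0, 1, 2, 3, 4]


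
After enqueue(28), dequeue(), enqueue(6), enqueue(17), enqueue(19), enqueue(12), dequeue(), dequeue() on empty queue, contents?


enqueue(28) -> [28]
dequeue() returns 28 -> []
enqueue(6) -> [6]
enqueue(17) -> [6, 17]
enqueue(19) -> [6, 17, 19]
enqueue(12) -> [6, 17, 19, 12]
dequeue() returns 6 -> [17, 19, 12]
dequeue() returns 17 -> [19, 12]
Final queue (front to back): [19, 12]


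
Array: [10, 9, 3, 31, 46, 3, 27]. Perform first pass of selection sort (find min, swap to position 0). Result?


After one pass: [3, 9, 10, 31, 46, 3, 27]


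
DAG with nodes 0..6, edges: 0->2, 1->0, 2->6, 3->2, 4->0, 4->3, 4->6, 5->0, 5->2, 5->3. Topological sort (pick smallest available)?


Kahn's algorithm, process smallest node first
Order: [1, 4, 5, 0, 3, 2, 6]


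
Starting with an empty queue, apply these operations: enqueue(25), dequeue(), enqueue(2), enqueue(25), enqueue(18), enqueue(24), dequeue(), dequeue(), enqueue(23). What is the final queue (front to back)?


enqueue(25) -> [25]
dequeue() returns 25 -> []
enqueue(2) -> [2]
enqueue(25) -> [2, 25]
enqueue(18) -> [2, 25, 18]
enqueue(24) -> [2, 25, 18, 24]
dequeue() returns 2 -> [25, 18, 24]
dequeue() returns 25 -> [18, 24]
enqueue(23) -> [18, 24, 23]
Final queue (front to back): [18, 24, 23]


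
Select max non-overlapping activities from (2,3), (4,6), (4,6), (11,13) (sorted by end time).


Greedy: pick earliest-ending, then skip overlaps.
Selected (3 activities): [(2, 3), (4, 6), (11, 13)]


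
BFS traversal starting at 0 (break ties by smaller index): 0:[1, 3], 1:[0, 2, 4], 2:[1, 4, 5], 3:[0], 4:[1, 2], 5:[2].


BFS queue: start with [0]
Visit order: [0, 1, 3, 2, 4, 5]


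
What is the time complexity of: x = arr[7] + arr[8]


Analysis: constant-time operation, no loop
Complexity: O(1)


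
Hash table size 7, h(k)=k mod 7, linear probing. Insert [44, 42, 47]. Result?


Insertions: 44->slot 2; 42->slot 0; 47->slot 5
Table: [42, None, 44, None, None, 47, None]


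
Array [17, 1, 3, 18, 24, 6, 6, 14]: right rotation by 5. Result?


Right rotate by 5: [18, 24, 6, 6, 14, 17, 1, 3]


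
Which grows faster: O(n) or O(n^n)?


linear grows slower than n^n
O(n) is asymptotically smaller; O(n^n) grows faster


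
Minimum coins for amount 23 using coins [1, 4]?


dp[0]=0; dp[i]=1+min(dp[i-c] for c in coins)
...dp[18]=6, dp[19]=7, dp[20]=5, dp[21]=6, dp[22]=7, dp[23]=8
Minimum coins for 23 = 8


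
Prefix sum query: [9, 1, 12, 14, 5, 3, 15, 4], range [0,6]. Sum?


Prefix sums: [0, 9, 10, 22, 36, 41, 44, 59, 63]
Sum[0..6] = prefix[7] - prefix[0] = 59 - 0 = 59


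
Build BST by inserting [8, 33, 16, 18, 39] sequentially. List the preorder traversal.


Root = 8; build tree by BST insertion.
Preorder traversal: [8, 33, 16, 18, 39]


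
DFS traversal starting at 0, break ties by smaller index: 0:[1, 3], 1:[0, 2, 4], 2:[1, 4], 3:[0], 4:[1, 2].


DFS stack-based: start with [0]
Visit order: [0, 1, 2, 4, 3]


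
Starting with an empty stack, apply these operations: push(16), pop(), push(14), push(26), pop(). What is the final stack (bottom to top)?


push(16) -> [16]
pop() returns 16 -> []
push(14) -> [14]
push(26) -> [14, 26]
pop() returns 26 -> [14]
Final stack (bottom to top): [14]


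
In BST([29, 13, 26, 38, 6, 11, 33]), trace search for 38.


BST root = 29
Search for 38: compare at each node
Path: [29, 38]


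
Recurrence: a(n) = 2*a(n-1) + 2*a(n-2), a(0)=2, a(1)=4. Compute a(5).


Build bottom-up:
...a(3)=32, a(4)=88, a(5)=2*88+2*32=240


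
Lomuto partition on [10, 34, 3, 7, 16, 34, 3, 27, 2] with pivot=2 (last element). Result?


Elements <= 2 go left of pivot.
Result: [2, 34, 3, 7, 16, 34, 3, 27, 10], pivot at index 0


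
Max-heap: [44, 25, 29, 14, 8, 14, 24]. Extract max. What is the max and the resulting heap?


Max = 44
Replace root with last, heapify down
Resulting heap: [29, 25, 24, 14, 8, 14]


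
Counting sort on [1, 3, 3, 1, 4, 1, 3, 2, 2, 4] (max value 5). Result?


Count array: [0, 3, 2, 3, 2, 0]
Reconstruct: [1, 1, 1, 2, 2, 3, 3, 3, 4, 4]


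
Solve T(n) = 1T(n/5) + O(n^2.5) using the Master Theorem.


a=1, b=5, c=2.5. log_5(1)=0 < c=2.5. Case 3: O(n^c) = O(n^2.500)
Complexity: O(n^2.500)


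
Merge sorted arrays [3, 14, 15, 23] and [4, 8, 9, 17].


Compare heads, take smaller each step.
Merged: [3, 4, 8, 9, 14, 15, 17, 23]


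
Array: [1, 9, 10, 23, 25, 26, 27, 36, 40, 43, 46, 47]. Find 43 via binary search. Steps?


Search for 43:
[0,11] mid=5 arr[5]=26
[6,11] mid=8 arr[8]=40
[9,11] mid=10 arr[10]=46
[9,9] mid=9 arr[9]=43
Total: 4 comparisons


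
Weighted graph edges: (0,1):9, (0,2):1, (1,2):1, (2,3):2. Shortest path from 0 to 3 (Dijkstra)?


Dijkstra from 0:
Distances: {0: 0, 1: 2, 2: 1, 3: 3}
Shortest distance to 3 = 3, path = [0, 2, 3]


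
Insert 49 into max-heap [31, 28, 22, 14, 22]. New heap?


Append 49: [31, 28, 22, 14, 22, 49]
Bubble up: swap idx 5(49) with idx 2(22); swap idx 2(49) with idx 0(31)
Result: [49, 28, 31, 14, 22, 22]


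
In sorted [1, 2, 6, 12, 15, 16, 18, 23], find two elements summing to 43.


Two pointers: lo=0, hi=7
No pair sums to 43


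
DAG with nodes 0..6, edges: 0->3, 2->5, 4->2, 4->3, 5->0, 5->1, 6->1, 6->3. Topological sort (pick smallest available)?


Kahn's algorithm, process smallest node first
Order: [4, 2, 5, 0, 6, 1, 3]


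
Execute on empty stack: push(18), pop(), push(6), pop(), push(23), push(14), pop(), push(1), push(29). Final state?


push(18) -> [18]
pop() returns 18 -> []
push(6) -> [6]
pop() returns 6 -> []
push(23) -> [23]
push(14) -> [23, 14]
pop() returns 14 -> [23]
push(1) -> [23, 1]
push(29) -> [23, 1, 29]
Final stack (bottom to top): [23, 1, 29]


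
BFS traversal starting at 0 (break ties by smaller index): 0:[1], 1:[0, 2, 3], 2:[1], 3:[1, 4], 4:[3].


BFS queue: start with [0]
Visit order: [0, 1, 2, 3, 4]


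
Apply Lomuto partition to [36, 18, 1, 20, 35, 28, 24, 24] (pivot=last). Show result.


Elements <= 24 go left of pivot.
Result: [18, 1, 20, 24, 24, 28, 36, 35], pivot at index 4


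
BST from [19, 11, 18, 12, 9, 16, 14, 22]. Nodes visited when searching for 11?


BST root = 19
Search for 11: compare at each node
Path: [19, 11]


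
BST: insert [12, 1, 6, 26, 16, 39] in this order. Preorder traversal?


Root = 12; build tree by BST insertion.
Preorder traversal: [12, 1, 6, 26, 16, 39]


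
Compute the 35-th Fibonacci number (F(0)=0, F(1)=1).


F(n)=F(n-1)+F(n-2)
...F(33)=3524578, F(34)=5702887, F(35)=9227465


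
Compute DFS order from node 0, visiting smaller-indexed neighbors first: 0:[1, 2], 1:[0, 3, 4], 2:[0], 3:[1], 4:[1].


DFS stack-based: start with [0]
Visit order: [0, 1, 3, 4, 2]


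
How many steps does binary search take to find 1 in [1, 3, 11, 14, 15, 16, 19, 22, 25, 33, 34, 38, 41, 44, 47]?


Search for 1:
[0,14] mid=7 arr[7]=22
[0,6] mid=3 arr[3]=14
[0,2] mid=1 arr[1]=3
[0,0] mid=0 arr[0]=1
Total: 4 comparisons


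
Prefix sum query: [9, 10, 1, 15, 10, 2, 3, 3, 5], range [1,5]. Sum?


Prefix sums: [0, 9, 19, 20, 35, 45, 47, 50, 53, 58]
Sum[1..5] = prefix[6] - prefix[1] = 47 - 9 = 38


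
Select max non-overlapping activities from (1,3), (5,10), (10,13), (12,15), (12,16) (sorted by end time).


Greedy: pick earliest-ending, then skip overlaps.
Selected (3 activities): [(1, 3), (5, 10), (10, 13)]


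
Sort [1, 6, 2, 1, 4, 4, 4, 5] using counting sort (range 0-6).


Count array: [0, 2, 1, 0, 3, 1, 1]
Reconstruct: [1, 1, 2, 4, 4, 4, 5, 6]


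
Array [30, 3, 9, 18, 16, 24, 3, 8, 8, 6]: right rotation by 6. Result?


Right rotate by 6: [16, 24, 3, 8, 8, 6, 30, 3, 9, 18]


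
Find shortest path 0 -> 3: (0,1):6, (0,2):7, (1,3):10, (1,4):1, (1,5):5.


Dijkstra from 0:
Distances: {0: 0, 1: 6, 2: 7, 3: 16, 4: 7, 5: 11}
Shortest distance to 3 = 16, path = [0, 1, 3]


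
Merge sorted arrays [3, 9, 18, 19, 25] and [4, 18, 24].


Compare heads, take smaller each step.
Merged: [3, 4, 9, 18, 18, 19, 24, 25]


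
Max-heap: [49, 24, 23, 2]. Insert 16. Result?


Append 16: [49, 24, 23, 2, 16]
Bubble up: no swaps needed
Result: [49, 24, 23, 2, 16]


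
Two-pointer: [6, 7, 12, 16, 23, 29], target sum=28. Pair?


Two pointers: lo=0, hi=5
Found pair: (12, 16) summing to 28


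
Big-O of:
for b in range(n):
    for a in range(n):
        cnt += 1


Per nesting level: O(n) * O(n) = O(n^2)
Complexity: O(n^2)


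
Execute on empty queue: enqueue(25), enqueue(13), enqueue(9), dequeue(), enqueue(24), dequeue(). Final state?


enqueue(25) -> [25]
enqueue(13) -> [25, 13]
enqueue(9) -> [25, 13, 9]
dequeue() returns 25 -> [13, 9]
enqueue(24) -> [13, 9, 24]
dequeue() returns 13 -> [9, 24]
Final queue (front to back): [9, 24]


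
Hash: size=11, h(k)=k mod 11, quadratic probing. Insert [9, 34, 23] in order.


Insertions: 9->slot 9; 34->slot 1; 23->slot 2
Table: [None, 34, 23, None, None, None, None, None, None, 9, None]


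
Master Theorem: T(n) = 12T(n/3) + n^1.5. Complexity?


a=12, b=3, c=1.5. log_3(12)=2.262 > c=1.5. Case 1: O(n^log_b(a)) = O(n^2.262)
Complexity: O(n^2.262)


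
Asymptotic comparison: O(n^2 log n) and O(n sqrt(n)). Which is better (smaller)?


n^1.5 grows slower than n^2 log n
O(n sqrt(n)) is asymptotically smaller; O(n^2 log n) grows faster


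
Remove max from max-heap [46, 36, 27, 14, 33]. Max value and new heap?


Max = 46
Replace root with last, heapify down
Resulting heap: [36, 33, 27, 14]


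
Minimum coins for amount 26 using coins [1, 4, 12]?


dp[0]=0; dp[i]=1+min(dp[i-c] for c in coins)
...dp[21]=4, dp[22]=5, dp[23]=6, dp[24]=2, dp[25]=3, dp[26]=4
Minimum coins for 26 = 4


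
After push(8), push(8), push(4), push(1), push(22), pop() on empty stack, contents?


push(8) -> [8]
push(8) -> [8, 8]
push(4) -> [8, 8, 4]
push(1) -> [8, 8, 4, 1]
push(22) -> [8, 8, 4, 1, 22]
pop() returns 22 -> [8, 8, 4, 1]
Final stack (bottom to top): [8, 8, 4, 1]


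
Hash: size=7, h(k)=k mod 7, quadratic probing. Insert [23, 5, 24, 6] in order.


Insertions: 23->slot 2; 5->slot 5; 24->slot 3; 6->slot 6
Table: [None, None, 23, 24, None, 5, 6]


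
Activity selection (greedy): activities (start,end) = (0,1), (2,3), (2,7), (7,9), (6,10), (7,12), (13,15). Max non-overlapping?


Greedy: pick earliest-ending, then skip overlaps.
Selected (4 activities): [(0, 1), (2, 3), (7, 9), (13, 15)]


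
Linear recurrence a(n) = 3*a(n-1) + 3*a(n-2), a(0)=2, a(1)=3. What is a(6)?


Build bottom-up:
...a(4)=207, a(5)=783, a(6)=3*783+3*207=2970


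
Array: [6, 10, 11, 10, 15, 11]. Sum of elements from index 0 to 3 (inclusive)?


Prefix sums: [0, 6, 16, 27, 37, 52, 63]
Sum[0..3] = prefix[4] - prefix[0] = 37 - 0 = 37


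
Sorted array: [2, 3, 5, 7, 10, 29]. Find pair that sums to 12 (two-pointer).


Two pointers: lo=0, hi=5
Found pair: (2, 10) summing to 12


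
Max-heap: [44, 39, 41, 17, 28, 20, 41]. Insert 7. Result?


Append 7: [44, 39, 41, 17, 28, 20, 41, 7]
Bubble up: no swaps needed
Result: [44, 39, 41, 17, 28, 20, 41, 7]


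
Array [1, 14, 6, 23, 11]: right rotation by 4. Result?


Right rotate by 4: [14, 6, 23, 11, 1]


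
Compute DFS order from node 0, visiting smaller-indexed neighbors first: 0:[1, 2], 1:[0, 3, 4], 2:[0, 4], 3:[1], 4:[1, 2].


DFS stack-based: start with [0]
Visit order: [0, 1, 3, 4, 2]


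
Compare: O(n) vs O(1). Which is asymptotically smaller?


constant grows slower than linear
O(1) is asymptotically smaller; O(n) grows faster


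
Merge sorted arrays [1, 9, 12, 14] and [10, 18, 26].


Compare heads, take smaller each step.
Merged: [1, 9, 10, 12, 14, 18, 26]


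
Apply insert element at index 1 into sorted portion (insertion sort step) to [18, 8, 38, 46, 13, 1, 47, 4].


After one pass: [8, 18, 38, 46, 13, 1, 47, 4]


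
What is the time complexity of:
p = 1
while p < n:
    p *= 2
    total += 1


Per nesting level: O(log n) = O(log n)
Complexity: O(log n)


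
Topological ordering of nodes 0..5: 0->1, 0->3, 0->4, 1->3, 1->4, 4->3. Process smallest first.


Kahn's algorithm, process smallest node first
Order: [0, 1, 2, 4, 3, 5]


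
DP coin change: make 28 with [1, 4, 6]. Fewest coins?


dp[0]=0; dp[i]=1+min(dp[i-c] for c in coins)
...dp[23]=5, dp[24]=4, dp[25]=5, dp[26]=5, dp[27]=6, dp[28]=5
Minimum coins for 28 = 5


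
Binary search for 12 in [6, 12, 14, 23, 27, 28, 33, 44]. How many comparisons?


Search for 12:
[0,7] mid=3 arr[3]=23
[0,2] mid=1 arr[1]=12
Total: 2 comparisons


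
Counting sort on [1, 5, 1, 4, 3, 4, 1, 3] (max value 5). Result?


Count array: [0, 3, 0, 2, 2, 1]
Reconstruct: [1, 1, 1, 3, 3, 4, 4, 5]


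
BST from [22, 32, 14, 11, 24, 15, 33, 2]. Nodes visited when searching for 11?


BST root = 22
Search for 11: compare at each node
Path: [22, 14, 11]


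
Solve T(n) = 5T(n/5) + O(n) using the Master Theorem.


a=5, b=5, c=1. log_5(5)=1 = c=1. Case 2: O(n^c log n) = O(n log n)
Complexity: O(n log n)


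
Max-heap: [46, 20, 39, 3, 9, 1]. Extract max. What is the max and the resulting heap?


Max = 46
Replace root with last, heapify down
Resulting heap: [39, 20, 1, 3, 9]


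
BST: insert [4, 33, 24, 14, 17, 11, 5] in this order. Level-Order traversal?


Root = 4; build tree by BST insertion.
Level-Order traversal: [4, 33, 24, 14, 11, 17, 5]


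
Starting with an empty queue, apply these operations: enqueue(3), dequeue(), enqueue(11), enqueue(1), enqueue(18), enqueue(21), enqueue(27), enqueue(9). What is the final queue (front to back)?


enqueue(3) -> [3]
dequeue() returns 3 -> []
enqueue(11) -> [11]
enqueue(1) -> [11, 1]
enqueue(18) -> [11, 1, 18]
enqueue(21) -> [11, 1, 18, 21]
enqueue(27) -> [11, 1, 18, 21, 27]
enqueue(9) -> [11, 1, 18, 21, 27, 9]
Final queue (front to back): [11, 1, 18, 21, 27, 9]


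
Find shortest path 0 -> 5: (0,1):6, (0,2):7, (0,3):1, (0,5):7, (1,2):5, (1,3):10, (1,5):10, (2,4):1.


Dijkstra from 0:
Distances: {0: 0, 1: 6, 2: 7, 3: 1, 4: 8, 5: 7}
Shortest distance to 5 = 7, path = [0, 5]


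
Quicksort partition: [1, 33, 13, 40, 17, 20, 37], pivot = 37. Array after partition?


Elements <= 37 go left of pivot.
Result: [1, 33, 13, 17, 20, 37, 40], pivot at index 5


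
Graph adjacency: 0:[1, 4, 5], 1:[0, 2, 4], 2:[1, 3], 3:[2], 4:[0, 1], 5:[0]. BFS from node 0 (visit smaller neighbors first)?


BFS queue: start with [0]
Visit order: [0, 1, 4, 5, 2, 3]


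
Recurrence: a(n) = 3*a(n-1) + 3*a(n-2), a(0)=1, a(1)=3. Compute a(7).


Build bottom-up:
...a(5)=648, a(6)=2457, a(7)=3*2457+3*648=9315


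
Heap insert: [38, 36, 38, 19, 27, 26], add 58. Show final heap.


Append 58: [38, 36, 38, 19, 27, 26, 58]
Bubble up: swap idx 6(58) with idx 2(38); swap idx 2(58) with idx 0(38)
Result: [58, 36, 38, 19, 27, 26, 38]


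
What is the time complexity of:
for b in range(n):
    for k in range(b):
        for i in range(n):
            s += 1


Per nesting level: O(n) * O(n) [triangular over b] * O(n) = O(n^3)
Complexity: O(n^3)


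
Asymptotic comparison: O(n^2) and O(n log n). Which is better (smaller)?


linearithmic grows slower than quadratic
O(n log n) is asymptotically smaller; O(n^2) grows faster


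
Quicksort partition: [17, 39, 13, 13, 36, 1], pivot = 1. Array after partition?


Elements <= 1 go left of pivot.
Result: [1, 39, 13, 13, 36, 17], pivot at index 0


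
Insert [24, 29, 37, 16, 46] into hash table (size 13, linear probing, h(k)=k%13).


Insertions: 24->slot 11; 29->slot 3; 37->slot 12; 16->slot 4; 46->slot 7
Table: [None, None, None, 29, 16, None, None, 46, None, None, None, 24, 37]


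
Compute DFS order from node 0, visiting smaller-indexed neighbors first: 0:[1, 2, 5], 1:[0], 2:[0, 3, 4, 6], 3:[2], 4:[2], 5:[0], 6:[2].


DFS stack-based: start with [0]
Visit order: [0, 1, 2, 3, 4, 6, 5]


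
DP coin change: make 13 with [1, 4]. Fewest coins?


dp[0]=0; dp[i]=1+min(dp[i-c] for c in coins)
...dp[8]=2, dp[9]=3, dp[10]=4, dp[11]=5, dp[12]=3, dp[13]=4
Minimum coins for 13 = 4


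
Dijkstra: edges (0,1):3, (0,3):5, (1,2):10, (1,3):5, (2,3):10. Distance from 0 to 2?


Dijkstra from 0:
Distances: {0: 0, 1: 3, 2: 13, 3: 5}
Shortest distance to 2 = 13, path = [0, 1, 2]


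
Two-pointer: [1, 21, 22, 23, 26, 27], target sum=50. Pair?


Two pointers: lo=0, hi=5
Found pair: (23, 27) summing to 50


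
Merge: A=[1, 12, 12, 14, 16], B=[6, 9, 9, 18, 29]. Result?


Compare heads, take smaller each step.
Merged: [1, 6, 9, 9, 12, 12, 14, 16, 18, 29]


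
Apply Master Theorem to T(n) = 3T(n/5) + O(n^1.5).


a=3, b=5, c=1.5. log_5(3)=0.683 < c=1.5. Case 3: O(n^c) = O(n^1.500)
Complexity: O(n^1.500)


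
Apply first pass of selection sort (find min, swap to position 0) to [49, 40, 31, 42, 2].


After one pass: [2, 40, 31, 42, 49]


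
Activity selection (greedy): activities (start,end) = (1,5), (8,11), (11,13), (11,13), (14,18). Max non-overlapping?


Greedy: pick earliest-ending, then skip overlaps.
Selected (4 activities): [(1, 5), (8, 11), (11, 13), (14, 18)]


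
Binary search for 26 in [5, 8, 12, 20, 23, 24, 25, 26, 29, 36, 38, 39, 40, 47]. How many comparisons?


Search for 26:
[0,13] mid=6 arr[6]=25
[7,13] mid=10 arr[10]=38
[7,9] mid=8 arr[8]=29
[7,7] mid=7 arr[7]=26
Total: 4 comparisons


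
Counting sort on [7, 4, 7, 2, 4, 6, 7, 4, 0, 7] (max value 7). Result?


Count array: [1, 0, 1, 0, 3, 0, 1, 4]
Reconstruct: [0, 2, 4, 4, 4, 6, 7, 7, 7, 7]


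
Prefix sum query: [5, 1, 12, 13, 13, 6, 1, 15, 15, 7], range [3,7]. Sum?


Prefix sums: [0, 5, 6, 18, 31, 44, 50, 51, 66, 81, 88]
Sum[3..7] = prefix[8] - prefix[3] = 66 - 18 = 48


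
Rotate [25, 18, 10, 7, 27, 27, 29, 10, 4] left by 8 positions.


Left rotate by 8: [4, 25, 18, 10, 7, 27, 27, 29, 10]


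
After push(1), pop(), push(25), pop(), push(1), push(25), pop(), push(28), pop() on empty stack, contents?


push(1) -> [1]
pop() returns 1 -> []
push(25) -> [25]
pop() returns 25 -> []
push(1) -> [1]
push(25) -> [1, 25]
pop() returns 25 -> [1]
push(28) -> [1, 28]
pop() returns 28 -> [1]
Final stack (bottom to top): [1]


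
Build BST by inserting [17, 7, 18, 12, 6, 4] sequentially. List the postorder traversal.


Root = 17; build tree by BST insertion.
Postorder traversal: [4, 6, 12, 7, 18, 17]


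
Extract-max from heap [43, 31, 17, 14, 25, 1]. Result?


Max = 43
Replace root with last, heapify down
Resulting heap: [31, 25, 17, 14, 1]


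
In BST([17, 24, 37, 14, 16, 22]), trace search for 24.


BST root = 17
Search for 24: compare at each node
Path: [17, 24]


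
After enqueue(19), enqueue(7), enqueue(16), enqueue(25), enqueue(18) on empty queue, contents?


enqueue(19) -> [19]
enqueue(7) -> [19, 7]
enqueue(16) -> [19, 7, 16]
enqueue(25) -> [19, 7, 16, 25]
enqueue(18) -> [19, 7, 16, 25, 18]
Final queue (front to back): [19, 7, 16, 25, 18]


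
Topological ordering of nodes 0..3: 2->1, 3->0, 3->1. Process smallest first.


Kahn's algorithm, process smallest node first
Order: [2, 3, 0, 1]


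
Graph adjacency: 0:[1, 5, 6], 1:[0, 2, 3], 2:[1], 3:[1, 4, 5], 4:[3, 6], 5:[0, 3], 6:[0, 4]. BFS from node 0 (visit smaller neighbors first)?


BFS queue: start with [0]
Visit order: [0, 1, 5, 6, 2, 3, 4]


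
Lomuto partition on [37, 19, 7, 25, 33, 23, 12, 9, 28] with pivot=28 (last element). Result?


Elements <= 28 go left of pivot.
Result: [19, 7, 25, 23, 12, 9, 28, 37, 33], pivot at index 6


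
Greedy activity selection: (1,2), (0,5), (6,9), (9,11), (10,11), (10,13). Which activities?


Greedy: pick earliest-ending, then skip overlaps.
Selected (3 activities): [(1, 2), (6, 9), (9, 11)]


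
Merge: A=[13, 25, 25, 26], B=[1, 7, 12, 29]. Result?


Compare heads, take smaller each step.
Merged: [1, 7, 12, 13, 25, 25, 26, 29]


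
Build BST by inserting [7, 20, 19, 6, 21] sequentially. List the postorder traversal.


Root = 7; build tree by BST insertion.
Postorder traversal: [6, 19, 21, 20, 7]


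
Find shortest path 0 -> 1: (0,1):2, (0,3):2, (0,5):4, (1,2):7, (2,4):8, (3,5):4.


Dijkstra from 0:
Distances: {0: 0, 1: 2, 2: 9, 3: 2, 4: 17, 5: 4}
Shortest distance to 1 = 2, path = [0, 1]


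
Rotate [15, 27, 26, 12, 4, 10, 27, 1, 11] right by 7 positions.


Right rotate by 7: [26, 12, 4, 10, 27, 1, 11, 15, 27]


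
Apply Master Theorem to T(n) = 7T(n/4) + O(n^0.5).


a=7, b=4, c=0.5. log_4(7)=1.404 > c=0.5. Case 1: O(n^log_b(a)) = O(n^1.404)
Complexity: O(n^1.404)


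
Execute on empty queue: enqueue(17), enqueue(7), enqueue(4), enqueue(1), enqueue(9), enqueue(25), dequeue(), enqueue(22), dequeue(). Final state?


enqueue(17) -> [17]
enqueue(7) -> [17, 7]
enqueue(4) -> [17, 7, 4]
enqueue(1) -> [17, 7, 4, 1]
enqueue(9) -> [17, 7, 4, 1, 9]
enqueue(25) -> [17, 7, 4, 1, 9, 25]
dequeue() returns 17 -> [7, 4, 1, 9, 25]
enqueue(22) -> [7, 4, 1, 9, 25, 22]
dequeue() returns 7 -> [4, 1, 9, 25, 22]
Final queue (front to back): [4, 1, 9, 25, 22]


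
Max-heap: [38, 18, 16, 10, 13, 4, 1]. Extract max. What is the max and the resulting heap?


Max = 38
Replace root with last, heapify down
Resulting heap: [18, 13, 16, 10, 1, 4]


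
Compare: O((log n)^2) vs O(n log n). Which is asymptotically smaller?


polylogarithmic grows slower than linearithmic
O((log n)^2) is asymptotically smaller; O(n log n) grows faster


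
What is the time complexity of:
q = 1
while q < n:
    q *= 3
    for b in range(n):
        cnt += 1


Per nesting level: O(log n) * O(n) = O(n log n)
Complexity: O(n log n)


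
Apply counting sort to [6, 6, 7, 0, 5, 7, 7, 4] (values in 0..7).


Count array: [1, 0, 0, 0, 1, 1, 2, 3]
Reconstruct: [0, 4, 5, 6, 6, 7, 7, 7]


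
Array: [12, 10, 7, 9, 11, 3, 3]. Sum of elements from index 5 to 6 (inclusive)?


Prefix sums: [0, 12, 22, 29, 38, 49, 52, 55]
Sum[5..6] = prefix[7] - prefix[5] = 55 - 49 = 6


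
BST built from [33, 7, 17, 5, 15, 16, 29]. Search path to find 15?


BST root = 33
Search for 15: compare at each node
Path: [33, 7, 17, 15]


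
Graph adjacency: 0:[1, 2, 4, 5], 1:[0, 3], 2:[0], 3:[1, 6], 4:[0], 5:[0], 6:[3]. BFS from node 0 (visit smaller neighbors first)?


BFS queue: start with [0]
Visit order: [0, 1, 2, 4, 5, 3, 6]


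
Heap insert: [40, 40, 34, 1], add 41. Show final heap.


Append 41: [40, 40, 34, 1, 41]
Bubble up: swap idx 4(41) with idx 1(40); swap idx 1(41) with idx 0(40)
Result: [41, 40, 34, 1, 40]


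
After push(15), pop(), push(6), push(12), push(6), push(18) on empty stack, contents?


push(15) -> [15]
pop() returns 15 -> []
push(6) -> [6]
push(12) -> [6, 12]
push(6) -> [6, 12, 6]
push(18) -> [6, 12, 6, 18]
Final stack (bottom to top): [6, 12, 6, 18]


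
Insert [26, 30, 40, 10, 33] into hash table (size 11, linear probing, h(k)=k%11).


Insertions: 26->slot 4; 30->slot 8; 40->slot 7; 10->slot 10; 33->slot 0
Table: [33, None, None, None, 26, None, None, 40, 30, None, 10]


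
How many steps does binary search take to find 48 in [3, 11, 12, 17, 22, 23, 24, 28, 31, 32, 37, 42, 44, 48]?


Search for 48:
[0,13] mid=6 arr[6]=24
[7,13] mid=10 arr[10]=37
[11,13] mid=12 arr[12]=44
[13,13] mid=13 arr[13]=48
Total: 4 comparisons


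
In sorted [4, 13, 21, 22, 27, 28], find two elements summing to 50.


Two pointers: lo=0, hi=5
Found pair: (22, 28) summing to 50


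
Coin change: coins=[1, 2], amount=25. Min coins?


dp[0]=0; dp[i]=1+min(dp[i-c] for c in coins)
...dp[20]=10, dp[21]=11, dp[22]=11, dp[23]=12, dp[24]=12, dp[25]=13
Minimum coins for 25 = 13


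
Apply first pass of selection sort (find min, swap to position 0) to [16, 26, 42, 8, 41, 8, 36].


After one pass: [8, 26, 42, 16, 41, 8, 36]


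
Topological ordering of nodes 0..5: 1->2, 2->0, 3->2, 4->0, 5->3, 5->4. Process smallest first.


Kahn's algorithm, process smallest node first
Order: [1, 5, 3, 2, 4, 0]


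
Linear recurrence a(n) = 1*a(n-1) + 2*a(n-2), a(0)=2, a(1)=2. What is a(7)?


Build bottom-up:
...a(5)=42, a(6)=86, a(7)=1*86+2*42=170


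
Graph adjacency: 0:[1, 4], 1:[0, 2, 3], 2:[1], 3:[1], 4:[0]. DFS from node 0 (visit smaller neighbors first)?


DFS stack-based: start with [0]
Visit order: [0, 1, 2, 3, 4]


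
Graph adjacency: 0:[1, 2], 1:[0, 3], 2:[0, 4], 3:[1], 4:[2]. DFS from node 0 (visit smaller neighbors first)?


DFS stack-based: start with [0]
Visit order: [0, 1, 3, 2, 4]


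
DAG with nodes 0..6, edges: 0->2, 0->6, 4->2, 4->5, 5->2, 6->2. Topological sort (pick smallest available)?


Kahn's algorithm, process smallest node first
Order: [0, 1, 3, 4, 5, 6, 2]


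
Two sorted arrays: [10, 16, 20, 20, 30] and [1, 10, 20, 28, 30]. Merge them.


Compare heads, take smaller each step.
Merged: [1, 10, 10, 16, 20, 20, 20, 28, 30, 30]


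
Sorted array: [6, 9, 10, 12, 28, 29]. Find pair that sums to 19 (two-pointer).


Two pointers: lo=0, hi=5
Found pair: (9, 10) summing to 19


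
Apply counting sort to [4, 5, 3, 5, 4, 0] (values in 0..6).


Count array: [1, 0, 0, 1, 2, 2, 0]
Reconstruct: [0, 3, 4, 4, 5, 5]


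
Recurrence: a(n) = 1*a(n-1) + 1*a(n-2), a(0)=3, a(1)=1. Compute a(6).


Build bottom-up:
...a(4)=9, a(5)=14, a(6)=1*14+1*9=23


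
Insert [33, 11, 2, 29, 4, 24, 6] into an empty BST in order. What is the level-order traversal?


Root = 33; build tree by BST insertion.
Level-Order traversal: [33, 11, 2, 29, 4, 24, 6]


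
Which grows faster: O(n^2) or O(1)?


constant grows slower than quadratic
O(1) is asymptotically smaller; O(n^2) grows faster


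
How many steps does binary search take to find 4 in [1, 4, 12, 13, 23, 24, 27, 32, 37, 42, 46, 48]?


Search for 4:
[0,11] mid=5 arr[5]=24
[0,4] mid=2 arr[2]=12
[0,1] mid=0 arr[0]=1
[1,1] mid=1 arr[1]=4
Total: 4 comparisons


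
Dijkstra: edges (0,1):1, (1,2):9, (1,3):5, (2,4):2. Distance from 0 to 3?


Dijkstra from 0:
Distances: {0: 0, 1: 1, 2: 10, 3: 6, 4: 12}
Shortest distance to 3 = 6, path = [0, 1, 3]


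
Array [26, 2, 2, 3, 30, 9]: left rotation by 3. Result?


Left rotate by 3: [3, 30, 9, 26, 2, 2]


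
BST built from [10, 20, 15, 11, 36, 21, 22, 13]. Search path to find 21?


BST root = 10
Search for 21: compare at each node
Path: [10, 20, 36, 21]


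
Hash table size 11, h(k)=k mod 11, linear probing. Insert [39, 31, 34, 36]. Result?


Insertions: 39->slot 6; 31->slot 9; 34->slot 1; 36->slot 3
Table: [None, 34, None, 36, None, None, 39, None, None, 31, None]


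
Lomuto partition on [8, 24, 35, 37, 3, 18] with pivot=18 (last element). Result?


Elements <= 18 go left of pivot.
Result: [8, 3, 18, 37, 24, 35], pivot at index 2


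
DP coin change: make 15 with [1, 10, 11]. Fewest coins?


dp[0]=0; dp[i]=1+min(dp[i-c] for c in coins)
...dp[10]=1, dp[11]=1, dp[12]=2, dp[13]=3, dp[14]=4, dp[15]=5
Minimum coins for 15 = 5


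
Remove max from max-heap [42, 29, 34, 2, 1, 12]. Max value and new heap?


Max = 42
Replace root with last, heapify down
Resulting heap: [34, 29, 12, 2, 1]


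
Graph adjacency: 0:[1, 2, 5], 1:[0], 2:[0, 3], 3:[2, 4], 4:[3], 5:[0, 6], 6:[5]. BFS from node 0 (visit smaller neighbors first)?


BFS queue: start with [0]
Visit order: [0, 1, 2, 5, 3, 6, 4]


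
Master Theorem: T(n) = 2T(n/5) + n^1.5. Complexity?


a=2, b=5, c=1.5. log_5(2)=0.431 < c=1.5. Case 3: O(n^c) = O(n^1.500)
Complexity: O(n^1.500)


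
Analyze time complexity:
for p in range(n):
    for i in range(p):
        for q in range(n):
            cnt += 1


Per nesting level: O(n) * O(n) [triangular over p] * O(n) = O(n^3)
Complexity: O(n^3)


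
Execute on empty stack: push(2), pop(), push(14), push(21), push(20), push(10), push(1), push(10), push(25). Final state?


push(2) -> [2]
pop() returns 2 -> []
push(14) -> [14]
push(21) -> [14, 21]
push(20) -> [14, 21, 20]
push(10) -> [14, 21, 20, 10]
push(1) -> [14, 21, 20, 10, 1]
push(10) -> [14, 21, 20, 10, 1, 10]
push(25) -> [14, 21, 20, 10, 1, 10, 25]
Final stack (bottom to top): [14, 21, 20, 10, 1, 10, 25]
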